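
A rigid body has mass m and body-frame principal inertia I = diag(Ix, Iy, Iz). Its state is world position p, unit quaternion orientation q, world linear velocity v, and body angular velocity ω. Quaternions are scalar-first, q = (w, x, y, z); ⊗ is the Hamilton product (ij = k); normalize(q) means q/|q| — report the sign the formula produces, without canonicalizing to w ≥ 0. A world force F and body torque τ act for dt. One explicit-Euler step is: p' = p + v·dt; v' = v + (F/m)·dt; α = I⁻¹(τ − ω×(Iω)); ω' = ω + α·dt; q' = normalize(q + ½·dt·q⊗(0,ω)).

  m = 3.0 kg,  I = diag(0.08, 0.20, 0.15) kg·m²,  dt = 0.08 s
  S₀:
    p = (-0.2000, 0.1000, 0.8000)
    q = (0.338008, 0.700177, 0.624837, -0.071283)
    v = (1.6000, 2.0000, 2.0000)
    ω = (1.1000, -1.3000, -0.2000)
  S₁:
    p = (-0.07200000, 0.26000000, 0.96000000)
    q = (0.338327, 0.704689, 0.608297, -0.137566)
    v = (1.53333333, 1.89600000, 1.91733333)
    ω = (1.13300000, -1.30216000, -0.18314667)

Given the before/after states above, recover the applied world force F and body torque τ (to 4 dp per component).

ω₁ − ω₀ = (0.03300000, -0.00216000, 0.01685333)
I·α + gyro = (0.0200, 0.0100, -0.1400)
Δv = v₁−v₀ = (-0.06666667, -0.10400000, -0.08266667)
F = m·Δv/dt = (-2.5000, -3.9000, -3.1000)

F = (-2.5000, -3.9000, -3.1000)
τ = (0.0200, 0.0100, -0.1400)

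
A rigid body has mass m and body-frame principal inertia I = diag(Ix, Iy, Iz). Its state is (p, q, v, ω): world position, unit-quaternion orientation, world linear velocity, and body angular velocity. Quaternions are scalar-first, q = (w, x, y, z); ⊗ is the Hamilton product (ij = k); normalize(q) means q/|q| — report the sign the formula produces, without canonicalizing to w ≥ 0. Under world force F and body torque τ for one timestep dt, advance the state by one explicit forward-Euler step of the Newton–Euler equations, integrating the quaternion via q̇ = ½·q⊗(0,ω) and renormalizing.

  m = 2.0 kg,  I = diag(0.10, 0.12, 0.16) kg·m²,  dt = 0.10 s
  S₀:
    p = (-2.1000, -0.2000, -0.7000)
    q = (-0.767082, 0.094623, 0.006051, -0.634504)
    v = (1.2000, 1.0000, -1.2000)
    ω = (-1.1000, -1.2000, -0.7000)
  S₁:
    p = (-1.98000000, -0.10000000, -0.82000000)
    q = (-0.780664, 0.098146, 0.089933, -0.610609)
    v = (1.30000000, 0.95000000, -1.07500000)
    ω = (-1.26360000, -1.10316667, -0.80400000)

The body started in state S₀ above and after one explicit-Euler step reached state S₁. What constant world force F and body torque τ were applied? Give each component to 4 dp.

Δv = v₁−v₀ = (0.10000000, -0.05000000, 0.12500000)
m·(v₁−v₀)/dt = (2.0000, -1.0000, 2.5000)
rate change Δω = (-0.16360000, 0.09683333, -0.10400000)
τ = I·(Δω/dt) + ω₀×(Iω₀) = (-0.1300, 0.0700, -0.1400)

F = (2.0000, -1.0000, 2.5000)
τ = (-0.1300, 0.0700, -0.1400)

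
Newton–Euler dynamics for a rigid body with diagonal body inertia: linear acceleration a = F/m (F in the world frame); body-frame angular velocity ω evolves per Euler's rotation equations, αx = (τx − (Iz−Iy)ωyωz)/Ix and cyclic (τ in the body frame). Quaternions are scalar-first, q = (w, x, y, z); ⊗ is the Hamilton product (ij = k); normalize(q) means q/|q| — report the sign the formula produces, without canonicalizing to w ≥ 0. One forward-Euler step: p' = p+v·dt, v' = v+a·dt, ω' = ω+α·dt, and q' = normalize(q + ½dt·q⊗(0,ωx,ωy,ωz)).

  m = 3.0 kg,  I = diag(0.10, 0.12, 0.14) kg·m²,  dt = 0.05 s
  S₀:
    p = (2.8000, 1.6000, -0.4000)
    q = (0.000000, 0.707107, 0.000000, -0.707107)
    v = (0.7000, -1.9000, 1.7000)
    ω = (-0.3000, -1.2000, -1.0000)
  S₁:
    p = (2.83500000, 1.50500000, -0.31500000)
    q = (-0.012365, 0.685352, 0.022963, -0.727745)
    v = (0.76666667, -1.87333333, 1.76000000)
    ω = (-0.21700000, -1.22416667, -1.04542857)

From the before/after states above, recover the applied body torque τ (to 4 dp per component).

ω₁ − ω₀ = (0.08300000, -0.02416667, -0.04542857)
precession coupling = (0.0240, -0.0120, 0.0072)
τ = I·(Δω/dt) + ω₀×(Iω₀) = (0.1900, -0.0700, -0.1200)

τ = (0.1900, -0.0700, -0.1200)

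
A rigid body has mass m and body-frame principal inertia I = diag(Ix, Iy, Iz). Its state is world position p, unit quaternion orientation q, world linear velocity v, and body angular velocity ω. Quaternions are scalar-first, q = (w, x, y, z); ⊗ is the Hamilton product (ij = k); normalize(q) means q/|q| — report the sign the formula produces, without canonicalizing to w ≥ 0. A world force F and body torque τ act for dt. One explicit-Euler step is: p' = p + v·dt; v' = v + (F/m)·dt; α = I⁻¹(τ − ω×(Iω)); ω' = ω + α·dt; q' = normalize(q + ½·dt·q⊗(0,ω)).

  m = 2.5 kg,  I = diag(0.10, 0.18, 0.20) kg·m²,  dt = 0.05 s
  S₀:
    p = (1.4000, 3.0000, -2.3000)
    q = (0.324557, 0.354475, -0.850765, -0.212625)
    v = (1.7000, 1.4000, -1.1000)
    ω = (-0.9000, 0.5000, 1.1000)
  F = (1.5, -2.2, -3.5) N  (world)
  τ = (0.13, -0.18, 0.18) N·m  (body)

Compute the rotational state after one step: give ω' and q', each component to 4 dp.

ω×(Iω) gyroscopic = (0.0110, 0.0990, -0.0360)
angular accel α = (1.1900, -1.5500, 1.0800)
ω + α·dt = (-0.8405, 0.4225, 1.1540)
2q̇ = q⊗(0,ω) = (0.9782975, -1.1216303, -0.0362815, -0.2314383)
updated quaternion q' = (0.3488, 0.3262, -0.8511, -0.2183)

ω' = (-0.8405, 0.4225, 1.1540)
q' = (0.3488, 0.3262, -0.8511, -0.2183)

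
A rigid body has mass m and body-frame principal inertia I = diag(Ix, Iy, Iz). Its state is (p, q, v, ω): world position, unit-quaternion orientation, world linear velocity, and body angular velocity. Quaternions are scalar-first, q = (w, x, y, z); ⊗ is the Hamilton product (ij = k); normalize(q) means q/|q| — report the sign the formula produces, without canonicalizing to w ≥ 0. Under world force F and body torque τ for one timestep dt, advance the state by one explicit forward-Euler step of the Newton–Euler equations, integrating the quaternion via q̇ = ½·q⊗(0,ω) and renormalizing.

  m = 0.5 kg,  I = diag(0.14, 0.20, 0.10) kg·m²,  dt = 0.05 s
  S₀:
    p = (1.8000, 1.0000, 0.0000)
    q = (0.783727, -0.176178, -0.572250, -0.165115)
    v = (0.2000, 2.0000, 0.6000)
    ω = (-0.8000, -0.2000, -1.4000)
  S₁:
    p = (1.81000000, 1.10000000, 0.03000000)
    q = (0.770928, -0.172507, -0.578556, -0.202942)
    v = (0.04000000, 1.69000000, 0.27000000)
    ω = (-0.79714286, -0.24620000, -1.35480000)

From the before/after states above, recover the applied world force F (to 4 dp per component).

F = (-1.6000, -3.1000, -3.3000)

Δv = v₁−v₀ = (-0.16000000, -0.31000000, -0.33000000)
applied force F = (-1.6000, -3.1000, -3.3000)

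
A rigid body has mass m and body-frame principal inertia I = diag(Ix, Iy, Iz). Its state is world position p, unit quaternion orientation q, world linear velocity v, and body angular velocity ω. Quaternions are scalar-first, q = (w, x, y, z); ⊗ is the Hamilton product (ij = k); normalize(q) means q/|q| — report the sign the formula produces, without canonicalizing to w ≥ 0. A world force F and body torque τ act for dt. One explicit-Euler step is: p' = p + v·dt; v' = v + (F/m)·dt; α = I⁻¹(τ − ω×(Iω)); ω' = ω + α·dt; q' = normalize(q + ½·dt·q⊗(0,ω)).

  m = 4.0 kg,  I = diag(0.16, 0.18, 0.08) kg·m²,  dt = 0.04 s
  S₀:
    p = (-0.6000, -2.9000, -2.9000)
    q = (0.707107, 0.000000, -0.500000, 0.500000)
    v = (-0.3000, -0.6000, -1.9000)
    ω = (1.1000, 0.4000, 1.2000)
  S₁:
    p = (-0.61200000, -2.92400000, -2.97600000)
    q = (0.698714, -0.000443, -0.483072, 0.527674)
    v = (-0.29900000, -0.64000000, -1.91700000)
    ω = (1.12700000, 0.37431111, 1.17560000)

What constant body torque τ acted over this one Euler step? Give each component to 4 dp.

τ = (0.0600, -0.0100, -0.0400)

Δω = ω₁−ω₀ = (0.02700000, -0.02568889, -0.02440000)
precession coupling = (-0.0480, 0.1056, 0.0088)
τ = I·(Δω/dt) + ω₀×(Iω₀) = (0.0600, -0.0100, -0.0400)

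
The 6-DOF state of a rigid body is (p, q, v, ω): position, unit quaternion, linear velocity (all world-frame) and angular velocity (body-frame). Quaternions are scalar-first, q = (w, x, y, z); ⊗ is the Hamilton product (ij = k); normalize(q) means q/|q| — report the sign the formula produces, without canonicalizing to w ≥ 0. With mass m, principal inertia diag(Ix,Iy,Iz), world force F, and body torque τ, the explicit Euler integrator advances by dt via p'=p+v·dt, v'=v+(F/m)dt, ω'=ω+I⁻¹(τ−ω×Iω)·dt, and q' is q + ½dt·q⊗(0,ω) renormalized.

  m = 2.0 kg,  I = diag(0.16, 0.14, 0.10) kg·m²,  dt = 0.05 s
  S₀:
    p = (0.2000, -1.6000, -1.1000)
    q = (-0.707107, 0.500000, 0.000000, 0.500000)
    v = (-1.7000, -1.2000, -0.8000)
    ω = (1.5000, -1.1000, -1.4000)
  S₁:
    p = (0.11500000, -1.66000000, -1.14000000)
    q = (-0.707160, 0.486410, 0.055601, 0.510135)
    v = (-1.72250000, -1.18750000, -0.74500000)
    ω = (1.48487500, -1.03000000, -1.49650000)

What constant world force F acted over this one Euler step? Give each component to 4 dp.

F = (-0.9000, 0.5000, 2.2000)

v₁ − v₀ = (-0.02250000, 0.01250000, 0.05500000)
F = m·Δv/dt = (-0.9000, 0.5000, 2.2000)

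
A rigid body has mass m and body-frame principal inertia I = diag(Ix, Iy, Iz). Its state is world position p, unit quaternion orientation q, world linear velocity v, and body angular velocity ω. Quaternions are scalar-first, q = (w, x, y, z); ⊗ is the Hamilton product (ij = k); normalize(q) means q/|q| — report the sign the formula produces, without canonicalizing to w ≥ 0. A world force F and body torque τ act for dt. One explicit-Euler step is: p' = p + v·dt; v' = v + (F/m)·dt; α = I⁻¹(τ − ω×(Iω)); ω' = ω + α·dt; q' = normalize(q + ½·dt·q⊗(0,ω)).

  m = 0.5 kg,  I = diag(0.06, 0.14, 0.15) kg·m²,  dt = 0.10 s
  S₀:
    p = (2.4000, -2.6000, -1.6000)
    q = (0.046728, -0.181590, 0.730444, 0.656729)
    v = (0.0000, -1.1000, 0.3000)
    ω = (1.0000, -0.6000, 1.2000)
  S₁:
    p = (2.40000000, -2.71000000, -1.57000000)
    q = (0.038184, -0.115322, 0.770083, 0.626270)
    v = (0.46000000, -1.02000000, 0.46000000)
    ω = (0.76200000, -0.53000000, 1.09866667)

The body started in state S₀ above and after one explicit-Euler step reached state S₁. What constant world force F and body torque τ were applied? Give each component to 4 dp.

F = (2.3000, 0.4000, 0.8000)
τ = (-0.1500, -0.0100, -0.2000)

Δv = v₁−v₀ = (0.46000000, 0.08000000, 0.16000000)
m·(v₁−v₀)/dt = (2.3000, 0.4000, 0.8000)
rate change Δω = (-0.23800000, 0.07000000, -0.10133333)
precession coupling = (-0.0072, -0.1080, -0.0480)
applied torque τ = (-0.1500, -0.0100, -0.2000)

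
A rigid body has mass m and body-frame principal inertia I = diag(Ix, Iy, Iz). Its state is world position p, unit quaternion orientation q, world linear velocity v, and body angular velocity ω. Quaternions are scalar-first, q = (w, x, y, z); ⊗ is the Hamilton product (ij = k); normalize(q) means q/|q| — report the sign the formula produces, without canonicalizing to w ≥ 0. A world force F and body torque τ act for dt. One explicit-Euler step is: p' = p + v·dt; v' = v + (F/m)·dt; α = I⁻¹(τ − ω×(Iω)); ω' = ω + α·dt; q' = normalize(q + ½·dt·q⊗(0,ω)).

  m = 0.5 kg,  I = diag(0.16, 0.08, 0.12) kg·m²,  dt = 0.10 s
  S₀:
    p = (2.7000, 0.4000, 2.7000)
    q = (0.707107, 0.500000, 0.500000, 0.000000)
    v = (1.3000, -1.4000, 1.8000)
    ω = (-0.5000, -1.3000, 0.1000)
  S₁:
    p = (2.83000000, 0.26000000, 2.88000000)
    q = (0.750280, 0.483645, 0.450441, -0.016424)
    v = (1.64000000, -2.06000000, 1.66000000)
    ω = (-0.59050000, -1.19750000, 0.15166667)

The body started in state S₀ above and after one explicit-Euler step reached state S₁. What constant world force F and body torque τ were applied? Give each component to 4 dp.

Δv = v₁−v₀ = (0.34000000, -0.66000000, -0.14000000)
applied force F = (1.7000, -3.3000, -0.7000)
Δω = ω₁−ω₀ = (-0.09050000, 0.10250000, 0.05166667)
precession coupling = (-0.0052, -0.0020, -0.0520)
applied torque τ = (-0.1500, 0.0800, 0.0100)

F = (1.7000, -3.3000, -0.7000)
τ = (-0.1500, 0.0800, 0.0100)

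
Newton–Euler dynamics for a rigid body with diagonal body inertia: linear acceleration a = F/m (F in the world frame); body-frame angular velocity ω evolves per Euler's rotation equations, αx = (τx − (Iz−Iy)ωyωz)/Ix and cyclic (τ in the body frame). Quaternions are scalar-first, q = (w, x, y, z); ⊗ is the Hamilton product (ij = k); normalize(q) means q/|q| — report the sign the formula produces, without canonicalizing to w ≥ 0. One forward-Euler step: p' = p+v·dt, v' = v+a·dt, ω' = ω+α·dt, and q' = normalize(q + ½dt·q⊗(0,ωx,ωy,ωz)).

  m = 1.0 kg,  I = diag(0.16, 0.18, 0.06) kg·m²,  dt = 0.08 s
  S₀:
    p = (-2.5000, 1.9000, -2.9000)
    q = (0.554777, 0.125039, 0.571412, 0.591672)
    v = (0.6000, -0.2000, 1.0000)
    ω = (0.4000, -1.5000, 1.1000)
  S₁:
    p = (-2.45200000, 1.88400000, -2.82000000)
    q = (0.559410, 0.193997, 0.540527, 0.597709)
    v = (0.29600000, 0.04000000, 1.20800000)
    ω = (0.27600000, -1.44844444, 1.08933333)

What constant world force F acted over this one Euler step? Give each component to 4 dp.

Δv = v₁−v₀ = (-0.30400000, 0.24000000, 0.20800000)
F = m·Δv/dt = (-3.8000, 3.0000, 2.6000)

F = (-3.8000, 3.0000, 2.6000)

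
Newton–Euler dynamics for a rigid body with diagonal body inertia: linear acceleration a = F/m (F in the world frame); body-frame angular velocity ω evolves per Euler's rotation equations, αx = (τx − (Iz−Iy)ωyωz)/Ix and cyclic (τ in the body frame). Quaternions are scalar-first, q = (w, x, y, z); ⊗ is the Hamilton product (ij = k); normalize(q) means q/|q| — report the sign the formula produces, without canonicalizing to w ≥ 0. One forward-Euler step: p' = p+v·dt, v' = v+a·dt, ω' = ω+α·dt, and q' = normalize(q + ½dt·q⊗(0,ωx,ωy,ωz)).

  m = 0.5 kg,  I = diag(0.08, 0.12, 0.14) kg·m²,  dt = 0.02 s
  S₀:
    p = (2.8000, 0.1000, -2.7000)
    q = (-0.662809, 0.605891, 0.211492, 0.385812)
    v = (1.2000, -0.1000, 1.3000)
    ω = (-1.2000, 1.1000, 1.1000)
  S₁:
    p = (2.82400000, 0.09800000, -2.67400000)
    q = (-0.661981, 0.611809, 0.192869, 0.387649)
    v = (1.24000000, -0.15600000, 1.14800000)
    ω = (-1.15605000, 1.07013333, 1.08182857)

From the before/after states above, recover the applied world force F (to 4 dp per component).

F = (1.0000, -1.4000, -3.8000)

Δv = v₁−v₀ = (0.04000000, -0.05600000, -0.15200000)
m·(v₁−v₀)/dt = (1.0000, -1.4000, -3.8000)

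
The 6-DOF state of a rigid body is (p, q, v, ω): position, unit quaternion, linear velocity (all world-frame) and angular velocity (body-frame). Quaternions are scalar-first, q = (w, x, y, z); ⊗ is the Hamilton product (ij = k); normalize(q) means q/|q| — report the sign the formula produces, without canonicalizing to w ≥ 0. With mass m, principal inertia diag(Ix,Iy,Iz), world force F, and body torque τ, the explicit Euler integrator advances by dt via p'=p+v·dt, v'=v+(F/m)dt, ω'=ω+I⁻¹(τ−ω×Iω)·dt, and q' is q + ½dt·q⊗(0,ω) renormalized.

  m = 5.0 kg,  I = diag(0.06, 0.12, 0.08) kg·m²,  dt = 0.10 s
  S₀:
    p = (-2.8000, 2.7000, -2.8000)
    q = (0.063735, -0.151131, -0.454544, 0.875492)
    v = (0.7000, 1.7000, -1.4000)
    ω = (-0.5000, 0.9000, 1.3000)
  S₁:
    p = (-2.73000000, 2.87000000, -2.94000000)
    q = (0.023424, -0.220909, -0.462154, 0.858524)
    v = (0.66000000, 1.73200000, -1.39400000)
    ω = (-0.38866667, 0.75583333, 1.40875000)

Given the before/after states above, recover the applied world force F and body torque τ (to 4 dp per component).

velocity change Δv = (-0.04000000, 0.03200000, 0.00600000)
applied force F = (-2.0000, 1.6000, 0.3000)
Δω = ω₁−ω₀ = (0.11133333, -0.14416667, 0.10875000)
ω₀×(Iω₀) = (-0.0468, 0.0130, -0.0270)
applied torque τ = (0.0200, -0.1600, 0.0600)

F = (-2.0000, 1.6000, 0.3000)
τ = (0.0200, -0.1600, 0.0600)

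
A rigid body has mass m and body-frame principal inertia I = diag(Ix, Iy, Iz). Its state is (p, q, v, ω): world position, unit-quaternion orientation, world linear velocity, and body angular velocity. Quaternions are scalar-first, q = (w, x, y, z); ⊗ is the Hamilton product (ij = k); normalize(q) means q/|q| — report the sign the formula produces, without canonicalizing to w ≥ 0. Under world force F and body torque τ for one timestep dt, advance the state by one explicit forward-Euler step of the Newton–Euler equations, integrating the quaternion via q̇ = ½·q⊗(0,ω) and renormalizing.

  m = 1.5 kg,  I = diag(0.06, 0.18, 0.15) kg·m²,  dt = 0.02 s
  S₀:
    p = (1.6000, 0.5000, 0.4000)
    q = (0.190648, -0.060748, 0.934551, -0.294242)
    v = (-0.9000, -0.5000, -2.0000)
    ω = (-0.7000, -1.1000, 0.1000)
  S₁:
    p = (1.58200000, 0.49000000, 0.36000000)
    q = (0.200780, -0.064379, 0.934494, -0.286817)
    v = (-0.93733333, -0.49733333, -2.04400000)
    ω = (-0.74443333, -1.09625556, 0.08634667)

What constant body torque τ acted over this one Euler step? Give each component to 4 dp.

rate change Δω = (-0.04443333, 0.00374444, -0.01365333)
precession coupling = (0.0033, 0.0063, 0.0924)
τ = I·(Δω/dt) + ω₀×(Iω₀) = (-0.1300, 0.0400, -0.0100)

τ = (-0.1300, 0.0400, -0.0100)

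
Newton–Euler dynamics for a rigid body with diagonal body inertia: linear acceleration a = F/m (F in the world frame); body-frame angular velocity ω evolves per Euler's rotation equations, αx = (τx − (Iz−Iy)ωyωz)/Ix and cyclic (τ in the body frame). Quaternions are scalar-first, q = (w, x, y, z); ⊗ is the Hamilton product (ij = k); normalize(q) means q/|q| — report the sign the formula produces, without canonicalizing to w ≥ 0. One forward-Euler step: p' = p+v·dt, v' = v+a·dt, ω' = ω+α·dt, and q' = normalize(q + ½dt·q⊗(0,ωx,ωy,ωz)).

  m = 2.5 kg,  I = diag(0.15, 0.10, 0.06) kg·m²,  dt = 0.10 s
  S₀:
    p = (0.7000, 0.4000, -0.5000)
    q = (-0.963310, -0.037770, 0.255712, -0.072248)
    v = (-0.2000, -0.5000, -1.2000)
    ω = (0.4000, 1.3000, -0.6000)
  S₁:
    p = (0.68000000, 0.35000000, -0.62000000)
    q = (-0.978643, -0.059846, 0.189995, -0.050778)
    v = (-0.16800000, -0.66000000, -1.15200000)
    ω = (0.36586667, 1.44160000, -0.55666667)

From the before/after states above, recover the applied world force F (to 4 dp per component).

F = (0.8000, -4.0000, 1.2000)

Δv = v₁−v₀ = (0.03200000, -0.16000000, 0.04800000)
applied force F = (0.8000, -4.0000, 1.2000)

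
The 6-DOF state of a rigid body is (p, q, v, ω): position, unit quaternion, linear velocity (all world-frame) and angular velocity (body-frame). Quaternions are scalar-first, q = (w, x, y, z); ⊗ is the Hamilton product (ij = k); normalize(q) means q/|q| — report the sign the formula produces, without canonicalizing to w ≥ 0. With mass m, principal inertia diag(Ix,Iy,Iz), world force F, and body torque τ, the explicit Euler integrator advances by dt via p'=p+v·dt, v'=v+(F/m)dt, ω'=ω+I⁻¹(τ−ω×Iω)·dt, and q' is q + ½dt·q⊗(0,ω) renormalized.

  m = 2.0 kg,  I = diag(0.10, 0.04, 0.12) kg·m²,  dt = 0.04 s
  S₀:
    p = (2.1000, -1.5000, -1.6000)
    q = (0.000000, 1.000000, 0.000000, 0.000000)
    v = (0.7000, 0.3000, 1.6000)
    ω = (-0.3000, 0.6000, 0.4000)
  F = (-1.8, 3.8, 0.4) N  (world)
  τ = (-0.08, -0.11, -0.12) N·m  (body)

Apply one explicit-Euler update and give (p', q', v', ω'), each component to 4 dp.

p' = (2.1280, -1.4880, -1.5360)
q' = (0.0060, 0.9999, -0.0080, 0.0120)
v' = (0.6640, 0.3760, 1.6080)
ω' = (-0.3397, 0.4876, 0.3564)

linear accel F/m = (-0.9000, 1.9000, 0.2000)
p' = p + v·dt = (2.1280, -1.4880, -1.5360)
v + (F/m)dt = (0.6640, 0.3760, 1.6080)
gyro term ω×Iω = (0.0192, 0.0024, 0.0108)
angular accel α = (-0.9920, -2.8100, -1.0900)
ω' = ω + α·dt = (-0.3397, 0.4876, 0.3564)
q⊗(0,ω) = (0.3000000, 0.0000000, -0.4000000, 0.6000000)
updated quaternion q' = (0.0060, 0.9999, -0.0080, 0.0120)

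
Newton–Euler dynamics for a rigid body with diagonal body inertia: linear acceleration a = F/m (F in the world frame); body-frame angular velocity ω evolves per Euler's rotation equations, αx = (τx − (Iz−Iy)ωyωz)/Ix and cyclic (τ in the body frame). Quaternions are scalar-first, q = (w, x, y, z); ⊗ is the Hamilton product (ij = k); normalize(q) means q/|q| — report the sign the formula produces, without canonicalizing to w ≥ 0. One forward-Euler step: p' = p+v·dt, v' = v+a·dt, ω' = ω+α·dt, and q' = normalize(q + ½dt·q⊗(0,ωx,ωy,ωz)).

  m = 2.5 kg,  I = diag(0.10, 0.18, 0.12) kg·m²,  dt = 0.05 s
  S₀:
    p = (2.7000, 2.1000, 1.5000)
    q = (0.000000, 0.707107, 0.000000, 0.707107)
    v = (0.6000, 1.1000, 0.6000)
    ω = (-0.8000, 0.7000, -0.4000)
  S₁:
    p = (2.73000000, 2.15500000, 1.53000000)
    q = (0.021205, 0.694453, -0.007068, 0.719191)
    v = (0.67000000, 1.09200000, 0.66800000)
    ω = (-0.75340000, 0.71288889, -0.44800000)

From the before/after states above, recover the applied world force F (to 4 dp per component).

F = (3.5000, -0.4000, 3.4000)

v₁ − v₀ = (0.07000000, -0.00800000, 0.06800000)
F = m·Δv/dt = (3.5000, -0.4000, 3.4000)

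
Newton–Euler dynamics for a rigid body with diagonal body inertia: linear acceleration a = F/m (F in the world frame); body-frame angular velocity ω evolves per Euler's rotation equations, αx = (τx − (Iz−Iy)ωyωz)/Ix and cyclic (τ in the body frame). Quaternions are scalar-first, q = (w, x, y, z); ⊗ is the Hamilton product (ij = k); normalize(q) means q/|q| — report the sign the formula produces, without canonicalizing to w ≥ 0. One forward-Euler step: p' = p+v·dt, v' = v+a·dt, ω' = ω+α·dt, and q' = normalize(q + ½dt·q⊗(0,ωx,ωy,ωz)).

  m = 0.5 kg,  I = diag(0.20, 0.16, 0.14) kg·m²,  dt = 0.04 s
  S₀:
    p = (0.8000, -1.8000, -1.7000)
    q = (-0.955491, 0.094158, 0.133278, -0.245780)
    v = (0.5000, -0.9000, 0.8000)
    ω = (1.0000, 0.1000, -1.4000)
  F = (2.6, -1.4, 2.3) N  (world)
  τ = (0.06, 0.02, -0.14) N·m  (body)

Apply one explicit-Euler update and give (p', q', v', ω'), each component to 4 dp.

p + v·dt = (0.8200, -1.8360, -1.6680)
v' = v + a·dt = (0.7080, -1.0120, 0.9840)
angular accel α = (0.2860, 0.6500, -0.9714)
ω + α·dt = (1.0114, 0.1260, -1.4389)
Hamilton product q⊗(0,ω) = (-0.4515778, -1.1175022, -0.2095079, 1.2138252)
updated quaternion q' = (-0.9640, 0.0718, 0.1290, -0.2214)

p' = (0.8200, -1.8360, -1.6680)
q' = (-0.9640, 0.0718, 0.1290, -0.2214)
v' = (0.7080, -1.0120, 0.9840)
ω' = (1.0114, 0.1260, -1.4389)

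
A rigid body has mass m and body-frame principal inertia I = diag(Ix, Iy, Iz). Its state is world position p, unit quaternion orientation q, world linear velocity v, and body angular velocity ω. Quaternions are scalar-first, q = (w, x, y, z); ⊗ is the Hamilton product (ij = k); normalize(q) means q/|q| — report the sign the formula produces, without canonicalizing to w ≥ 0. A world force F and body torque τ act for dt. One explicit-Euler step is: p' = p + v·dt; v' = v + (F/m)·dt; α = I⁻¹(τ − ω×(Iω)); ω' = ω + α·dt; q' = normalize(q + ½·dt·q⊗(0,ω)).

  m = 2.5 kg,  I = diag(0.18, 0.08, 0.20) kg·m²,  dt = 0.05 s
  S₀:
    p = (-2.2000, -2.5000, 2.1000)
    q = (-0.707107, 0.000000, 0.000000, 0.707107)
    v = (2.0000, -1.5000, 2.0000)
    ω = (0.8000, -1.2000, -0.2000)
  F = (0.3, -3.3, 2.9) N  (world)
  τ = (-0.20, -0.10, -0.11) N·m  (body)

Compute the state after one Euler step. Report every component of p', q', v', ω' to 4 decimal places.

p' = (-2.1000, -2.5750, 2.2000)
q' = (-0.7031, 0.0071, 0.0353, 0.7102)
v' = (2.0060, -1.5660, 2.0580)
ω' = (0.7364, -1.2645, -0.2515)

new position p' = (-2.1000, -2.5750, 2.2000)
v' = v + a·dt = (2.0060, -1.5660, 2.0580)
precession coupling ω×(Iω) = (0.0288, 0.0032, 0.0960)
(τ − ω×Iω)/I = (-1.2711, -1.2900, -1.0300)
ω' = ω + α·dt = (0.7364, -1.2645, -0.2515)
q⊗(0,ω) = (0.1414214, 0.2828428, 1.4142140, 0.1414214)
q' = normalize(q + ½dt·q⊗(0,ω)) = (-0.7031, 0.0071, 0.0353, 0.7102)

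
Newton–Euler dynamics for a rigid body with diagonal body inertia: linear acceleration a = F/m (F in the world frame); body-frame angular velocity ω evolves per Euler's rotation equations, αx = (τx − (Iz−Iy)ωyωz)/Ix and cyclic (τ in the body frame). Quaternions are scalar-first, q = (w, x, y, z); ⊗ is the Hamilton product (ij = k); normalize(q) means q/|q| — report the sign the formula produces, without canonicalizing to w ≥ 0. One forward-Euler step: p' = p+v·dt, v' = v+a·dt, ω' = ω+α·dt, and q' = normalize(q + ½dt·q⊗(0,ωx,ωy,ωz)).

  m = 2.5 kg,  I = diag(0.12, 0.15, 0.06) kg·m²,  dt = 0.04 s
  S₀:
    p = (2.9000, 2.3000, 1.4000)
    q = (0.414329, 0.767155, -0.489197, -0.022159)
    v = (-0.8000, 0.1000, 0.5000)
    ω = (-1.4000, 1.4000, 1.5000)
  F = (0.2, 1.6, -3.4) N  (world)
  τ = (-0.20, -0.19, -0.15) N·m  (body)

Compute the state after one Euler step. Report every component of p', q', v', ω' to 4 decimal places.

ω×(Iω) gyroscopic = (-0.1890, -0.1260, -0.0588)
(τ − ω×Iω)/I = (-0.0917, -0.4267, -1.5200)
ω' = ω + α·dt = (-1.4037, 1.3829, 1.4392)
q⊗(0,ω) = (1.7921313, -1.2828335, -0.5396493, 1.0106347)
q + ½dt·q⊗(0,ω), renormalized = (0.4496, 0.7406, -0.4994, -0.0019)
new position p' = (2.8680, 2.3040, 1.4200)
v + (F/m)dt = (-0.7968, 0.1256, 0.4456)

p' = (2.8680, 2.3040, 1.4200)
q' = (0.4496, 0.7406, -0.4994, -0.0019)
v' = (-0.7968, 0.1256, 0.4456)
ω' = (-1.4037, 1.3829, 1.4392)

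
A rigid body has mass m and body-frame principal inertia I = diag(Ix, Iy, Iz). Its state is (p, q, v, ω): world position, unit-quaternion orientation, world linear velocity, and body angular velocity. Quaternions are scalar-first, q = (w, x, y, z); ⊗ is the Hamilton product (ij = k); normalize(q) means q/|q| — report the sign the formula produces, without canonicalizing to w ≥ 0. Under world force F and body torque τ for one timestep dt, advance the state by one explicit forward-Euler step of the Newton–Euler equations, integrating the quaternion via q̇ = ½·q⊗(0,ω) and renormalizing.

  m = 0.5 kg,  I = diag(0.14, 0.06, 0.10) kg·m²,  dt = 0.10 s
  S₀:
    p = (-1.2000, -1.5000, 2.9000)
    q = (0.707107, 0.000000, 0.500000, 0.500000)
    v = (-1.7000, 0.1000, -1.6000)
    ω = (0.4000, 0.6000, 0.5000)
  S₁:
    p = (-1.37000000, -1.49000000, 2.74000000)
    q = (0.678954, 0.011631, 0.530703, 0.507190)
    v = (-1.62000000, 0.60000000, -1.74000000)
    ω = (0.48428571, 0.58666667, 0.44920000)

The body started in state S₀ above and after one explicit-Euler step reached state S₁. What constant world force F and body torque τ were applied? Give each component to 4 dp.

velocity change Δv = (0.08000000, 0.50000000, -0.14000000)
F = m·Δv/dt = (0.4000, 2.5000, -0.7000)
rate change Δω = (0.08428571, -0.01333333, -0.05080000)
precession coupling = (0.0120, 0.0080, -0.0192)
applied torque τ = (0.1300, 0.0000, -0.0700)

F = (0.4000, 2.5000, -0.7000)
τ = (0.1300, 0.0000, -0.0700)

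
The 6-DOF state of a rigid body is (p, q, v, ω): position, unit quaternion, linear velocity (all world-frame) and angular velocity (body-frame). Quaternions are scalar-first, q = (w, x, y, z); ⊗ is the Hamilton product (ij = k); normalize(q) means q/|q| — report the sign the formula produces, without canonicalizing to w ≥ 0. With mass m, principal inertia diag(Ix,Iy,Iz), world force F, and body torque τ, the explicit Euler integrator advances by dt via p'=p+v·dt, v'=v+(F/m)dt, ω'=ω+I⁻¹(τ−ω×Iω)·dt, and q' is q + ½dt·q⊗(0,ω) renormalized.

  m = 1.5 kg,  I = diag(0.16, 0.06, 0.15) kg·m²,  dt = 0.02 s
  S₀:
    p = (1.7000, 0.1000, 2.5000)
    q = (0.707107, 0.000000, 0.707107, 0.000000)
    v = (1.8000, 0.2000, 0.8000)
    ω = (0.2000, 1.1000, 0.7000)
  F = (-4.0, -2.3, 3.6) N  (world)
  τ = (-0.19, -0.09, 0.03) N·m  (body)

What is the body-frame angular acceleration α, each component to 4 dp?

α = (-1.6206, -1.5233, 0.3467)

precession coupling ω×(Iω) = (0.0693, 0.0014, -0.0220)
(τ − ω×Iω)/I = (-1.6206, -1.5233, 0.3467)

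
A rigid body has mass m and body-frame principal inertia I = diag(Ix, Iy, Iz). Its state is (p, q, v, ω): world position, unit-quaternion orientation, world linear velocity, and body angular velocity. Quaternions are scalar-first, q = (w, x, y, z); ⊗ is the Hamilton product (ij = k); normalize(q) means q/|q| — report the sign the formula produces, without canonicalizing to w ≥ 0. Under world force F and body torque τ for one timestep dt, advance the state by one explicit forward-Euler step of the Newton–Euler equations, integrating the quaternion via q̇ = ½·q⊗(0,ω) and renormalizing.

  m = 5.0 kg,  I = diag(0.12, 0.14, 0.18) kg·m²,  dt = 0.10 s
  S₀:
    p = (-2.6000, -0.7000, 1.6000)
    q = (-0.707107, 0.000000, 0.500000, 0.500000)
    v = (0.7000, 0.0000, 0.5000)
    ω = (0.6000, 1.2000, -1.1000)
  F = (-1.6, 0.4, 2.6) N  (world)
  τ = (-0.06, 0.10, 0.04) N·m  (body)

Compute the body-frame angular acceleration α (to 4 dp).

precession coupling ω×(Iω) = (-0.0528, 0.0396, 0.0144)
α = I⁻¹(τ − ω×Iω) = (-0.0600, 0.4314, 0.1422)

α = (-0.0600, 0.4314, 0.1422)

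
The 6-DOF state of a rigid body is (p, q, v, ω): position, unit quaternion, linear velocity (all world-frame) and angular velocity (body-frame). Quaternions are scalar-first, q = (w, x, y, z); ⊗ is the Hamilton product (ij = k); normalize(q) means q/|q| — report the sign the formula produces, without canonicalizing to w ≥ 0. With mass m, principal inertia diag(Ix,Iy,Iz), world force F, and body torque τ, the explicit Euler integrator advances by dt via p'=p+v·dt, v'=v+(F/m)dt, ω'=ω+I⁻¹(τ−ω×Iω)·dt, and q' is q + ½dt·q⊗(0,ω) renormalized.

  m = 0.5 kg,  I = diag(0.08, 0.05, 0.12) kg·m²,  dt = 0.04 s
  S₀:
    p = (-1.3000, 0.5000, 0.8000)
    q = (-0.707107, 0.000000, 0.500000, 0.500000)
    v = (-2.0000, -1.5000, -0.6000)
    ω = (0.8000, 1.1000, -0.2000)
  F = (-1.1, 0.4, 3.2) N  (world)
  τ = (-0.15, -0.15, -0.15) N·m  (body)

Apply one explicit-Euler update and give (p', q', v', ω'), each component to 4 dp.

a = (-2.2000, 0.8000, 6.4000)
p + v·dt = (-1.3800, 0.4400, 0.7760)
v + (F/m)dt = (-2.0880, -1.4680, -0.3440)
ω×(Iω) gyroscopic = (-0.0154, 0.0064, -0.0264)
α = I⁻¹(τ − ω×Iω) = (-1.6825, -3.1280, -1.0300)
ω + α·dt = (0.7327, 0.9749, -0.2412)
2q̇ = q⊗(0,ω) = (-0.4500000, -1.2156856, -0.3778177, -0.2585786)
q' = normalize(q + ½dt·q⊗(0,ω)) = (-0.7158, -0.0243, 0.4923, 0.4946)

p' = (-1.3800, 0.4400, 0.7760)
q' = (-0.7158, -0.0243, 0.4923, 0.4946)
v' = (-2.0880, -1.4680, -0.3440)
ω' = (0.7327, 0.9749, -0.2412)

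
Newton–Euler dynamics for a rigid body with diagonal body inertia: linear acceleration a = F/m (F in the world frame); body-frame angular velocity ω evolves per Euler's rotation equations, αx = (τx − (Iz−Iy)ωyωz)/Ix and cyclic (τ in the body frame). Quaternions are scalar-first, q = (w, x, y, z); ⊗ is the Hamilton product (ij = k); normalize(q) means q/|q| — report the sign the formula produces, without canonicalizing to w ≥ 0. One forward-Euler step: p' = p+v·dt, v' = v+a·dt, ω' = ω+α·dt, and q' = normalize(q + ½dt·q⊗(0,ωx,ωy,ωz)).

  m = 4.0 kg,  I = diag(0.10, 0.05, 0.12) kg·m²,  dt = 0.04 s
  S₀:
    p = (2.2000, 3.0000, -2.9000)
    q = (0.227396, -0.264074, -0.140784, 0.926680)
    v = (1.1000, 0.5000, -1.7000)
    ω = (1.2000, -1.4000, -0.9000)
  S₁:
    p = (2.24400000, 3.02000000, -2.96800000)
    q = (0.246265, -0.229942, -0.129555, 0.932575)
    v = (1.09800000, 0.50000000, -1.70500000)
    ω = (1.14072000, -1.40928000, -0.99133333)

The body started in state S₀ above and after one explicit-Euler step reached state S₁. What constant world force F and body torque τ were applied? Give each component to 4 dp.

F = (-0.2000, 0.0000, -0.5000)
τ = (-0.0600, 0.0100, -0.1900)

v₁ − v₀ = (-0.00200000, 0.00000000, -0.00500000)
F = m·Δv/dt = (-0.2000, 0.0000, -0.5000)
rate change Δω = (-0.05928000, -0.00928000, -0.09133333)
precession coupling = (0.0882, 0.0216, 0.0840)
applied torque τ = (-0.0600, 0.0100, -0.1900)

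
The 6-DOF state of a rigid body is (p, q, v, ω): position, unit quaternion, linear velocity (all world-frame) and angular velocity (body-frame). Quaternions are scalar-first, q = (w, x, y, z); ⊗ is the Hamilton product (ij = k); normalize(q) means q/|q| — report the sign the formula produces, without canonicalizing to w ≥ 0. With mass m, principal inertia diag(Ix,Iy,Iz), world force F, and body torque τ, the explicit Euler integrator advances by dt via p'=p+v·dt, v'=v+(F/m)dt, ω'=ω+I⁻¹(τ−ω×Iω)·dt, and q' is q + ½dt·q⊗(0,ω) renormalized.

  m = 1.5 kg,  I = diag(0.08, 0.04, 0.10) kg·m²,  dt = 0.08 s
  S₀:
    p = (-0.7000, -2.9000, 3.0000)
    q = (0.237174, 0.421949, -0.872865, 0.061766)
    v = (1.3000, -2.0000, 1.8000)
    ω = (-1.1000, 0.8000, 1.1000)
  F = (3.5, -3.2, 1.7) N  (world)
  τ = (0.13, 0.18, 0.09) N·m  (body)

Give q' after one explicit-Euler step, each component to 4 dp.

Hamilton product q⊗(0,ω) = (1.0944933, -1.2704557, -0.3423473, -0.3617009)
q' = normalize(q + ½dt·q⊗(0,ω)) = (0.2803, 0.3702, -0.8844, 0.0472)

q' = (0.2803, 0.3702, -0.8844, 0.0472)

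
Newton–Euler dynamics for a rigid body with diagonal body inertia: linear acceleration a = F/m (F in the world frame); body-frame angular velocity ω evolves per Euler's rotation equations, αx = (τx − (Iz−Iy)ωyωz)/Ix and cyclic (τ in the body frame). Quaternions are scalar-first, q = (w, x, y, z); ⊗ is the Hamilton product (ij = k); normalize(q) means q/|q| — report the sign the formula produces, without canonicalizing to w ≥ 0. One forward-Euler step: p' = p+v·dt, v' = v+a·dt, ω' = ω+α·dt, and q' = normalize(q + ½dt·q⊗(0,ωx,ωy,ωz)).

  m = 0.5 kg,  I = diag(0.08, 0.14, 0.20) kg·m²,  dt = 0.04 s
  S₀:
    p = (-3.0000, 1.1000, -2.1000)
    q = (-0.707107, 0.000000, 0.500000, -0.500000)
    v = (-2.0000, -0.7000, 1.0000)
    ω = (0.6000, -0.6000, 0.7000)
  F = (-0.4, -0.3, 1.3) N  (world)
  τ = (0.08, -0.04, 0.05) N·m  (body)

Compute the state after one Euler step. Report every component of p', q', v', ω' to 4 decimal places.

p + v·dt = (-3.0800, 1.0720, -2.0600)
v + (F/m)dt = (-2.0320, -0.7240, 1.1040)
angular accel α = (1.3150, 0.0743, 0.3580)
ω' = ω + α·dt = (0.6526, -0.5970, 0.7143)
q⊗(0,ω) = (0.6500000, -0.3742642, 0.1242642, -0.7949749)
q + ½dt·q⊗(0,ω), renormalized = (-0.6939, -0.0075, 0.5024, -0.5158)

p' = (-3.0800, 1.0720, -2.0600)
q' = (-0.6939, -0.0075, 0.5024, -0.5158)
v' = (-2.0320, -0.7240, 1.1040)
ω' = (0.6526, -0.5970, 0.7143)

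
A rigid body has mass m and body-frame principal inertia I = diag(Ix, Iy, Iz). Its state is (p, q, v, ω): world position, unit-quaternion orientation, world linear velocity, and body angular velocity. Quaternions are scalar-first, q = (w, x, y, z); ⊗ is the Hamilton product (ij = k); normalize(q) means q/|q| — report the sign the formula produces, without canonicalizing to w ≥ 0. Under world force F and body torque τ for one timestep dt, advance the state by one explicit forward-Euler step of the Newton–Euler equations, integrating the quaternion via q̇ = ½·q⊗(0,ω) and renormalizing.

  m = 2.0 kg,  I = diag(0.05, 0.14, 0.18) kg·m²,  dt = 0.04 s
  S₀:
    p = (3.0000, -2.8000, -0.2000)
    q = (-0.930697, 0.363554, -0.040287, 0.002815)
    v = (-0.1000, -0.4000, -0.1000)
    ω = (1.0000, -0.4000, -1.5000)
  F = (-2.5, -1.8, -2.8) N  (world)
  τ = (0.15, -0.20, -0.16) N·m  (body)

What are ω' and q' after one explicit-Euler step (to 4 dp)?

ω' = (1.1008, -0.5129, -1.5276)
q' = (-0.9376, 0.3459, -0.0219, 0.0286)

α = I⁻¹(τ − ω×Iω) = (2.5200, -2.8214, -0.6889)
new body rate ω' = (1.1008, -0.5129, -1.5276)
Hamilton product q⊗(0,ω) = (-0.3754463, -0.8691405, 0.9204248, 1.2909109)
q' = normalize(q + ½dt·q⊗(0,ω)) = (-0.9376, 0.3459, -0.0219, 0.0286)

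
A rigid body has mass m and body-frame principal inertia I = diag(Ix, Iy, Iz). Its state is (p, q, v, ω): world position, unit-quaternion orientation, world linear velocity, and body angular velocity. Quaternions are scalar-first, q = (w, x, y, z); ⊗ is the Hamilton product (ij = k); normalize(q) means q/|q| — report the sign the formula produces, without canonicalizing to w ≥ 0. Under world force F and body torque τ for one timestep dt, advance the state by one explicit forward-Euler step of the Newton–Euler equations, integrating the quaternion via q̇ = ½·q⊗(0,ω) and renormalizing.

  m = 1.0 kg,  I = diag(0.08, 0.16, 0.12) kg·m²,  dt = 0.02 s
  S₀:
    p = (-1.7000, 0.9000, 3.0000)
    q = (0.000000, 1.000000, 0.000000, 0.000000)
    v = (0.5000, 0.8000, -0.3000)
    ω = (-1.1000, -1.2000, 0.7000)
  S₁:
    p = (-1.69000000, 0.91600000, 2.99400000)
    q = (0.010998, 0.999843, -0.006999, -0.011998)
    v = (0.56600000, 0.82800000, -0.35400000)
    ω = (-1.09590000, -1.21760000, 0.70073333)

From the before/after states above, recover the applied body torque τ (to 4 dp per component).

ω₁ − ω₀ = (0.00410000, -0.01760000, 0.00073333)
precession coupling = (0.0336, 0.0308, 0.1056)
I·α + gyro = (0.0500, -0.1100, 0.1100)

τ = (0.0500, -0.1100, 0.1100)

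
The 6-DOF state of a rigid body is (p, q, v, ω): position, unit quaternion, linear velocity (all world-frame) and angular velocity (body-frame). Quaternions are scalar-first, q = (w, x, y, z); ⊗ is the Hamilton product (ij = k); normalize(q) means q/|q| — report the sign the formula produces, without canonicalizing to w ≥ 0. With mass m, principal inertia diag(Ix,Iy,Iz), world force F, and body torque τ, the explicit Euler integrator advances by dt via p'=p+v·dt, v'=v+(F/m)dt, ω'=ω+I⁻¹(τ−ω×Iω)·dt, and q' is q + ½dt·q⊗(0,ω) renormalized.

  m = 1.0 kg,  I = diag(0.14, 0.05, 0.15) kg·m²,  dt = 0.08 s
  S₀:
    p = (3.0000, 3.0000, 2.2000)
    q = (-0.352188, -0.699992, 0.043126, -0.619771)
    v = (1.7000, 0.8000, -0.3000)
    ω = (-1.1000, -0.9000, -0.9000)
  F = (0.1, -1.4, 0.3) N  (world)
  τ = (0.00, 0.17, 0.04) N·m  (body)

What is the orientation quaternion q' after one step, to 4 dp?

2q̇ = q⊗(0,ω) = (-1.2889717, -0.2092005, 0.3687245, 0.9944006)
q' = normalize(q + ½dt·q⊗(0,ω)) = (-0.4028, -0.7068, 0.0577, -0.5787)

q' = (-0.4028, -0.7068, 0.0577, -0.5787)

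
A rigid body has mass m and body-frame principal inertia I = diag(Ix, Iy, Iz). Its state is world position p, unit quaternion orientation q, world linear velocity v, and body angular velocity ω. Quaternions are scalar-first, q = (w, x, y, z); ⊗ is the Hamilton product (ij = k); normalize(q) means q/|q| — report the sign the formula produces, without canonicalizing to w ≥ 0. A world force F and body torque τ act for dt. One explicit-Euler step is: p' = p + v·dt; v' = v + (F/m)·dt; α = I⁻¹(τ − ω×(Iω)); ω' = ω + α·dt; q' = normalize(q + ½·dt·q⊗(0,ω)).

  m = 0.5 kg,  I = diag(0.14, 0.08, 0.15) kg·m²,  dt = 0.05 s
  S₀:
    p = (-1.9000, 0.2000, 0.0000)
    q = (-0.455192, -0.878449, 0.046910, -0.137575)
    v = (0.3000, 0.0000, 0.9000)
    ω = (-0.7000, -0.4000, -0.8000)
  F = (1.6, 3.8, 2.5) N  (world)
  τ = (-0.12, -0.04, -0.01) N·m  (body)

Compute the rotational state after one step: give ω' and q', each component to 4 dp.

ω' = (-0.7509, -0.4215, -0.7977)
q' = (-0.4727, -0.8724, 0.0363, -0.1188)

precession coupling ω×(Iω) = (0.0224, -0.0056, -0.0168)
(τ − ω×Iω)/I = (-1.0171, -0.4300, 0.0453)
new body rate ω' = (-0.7509, -0.4215, -0.7977)
2q̇ = q⊗(0,ω) = (-0.7062103, 0.2260764, -0.4243799, 0.7483702)
updated quaternion q' = (-0.4727, -0.8724, 0.0363, -0.1188)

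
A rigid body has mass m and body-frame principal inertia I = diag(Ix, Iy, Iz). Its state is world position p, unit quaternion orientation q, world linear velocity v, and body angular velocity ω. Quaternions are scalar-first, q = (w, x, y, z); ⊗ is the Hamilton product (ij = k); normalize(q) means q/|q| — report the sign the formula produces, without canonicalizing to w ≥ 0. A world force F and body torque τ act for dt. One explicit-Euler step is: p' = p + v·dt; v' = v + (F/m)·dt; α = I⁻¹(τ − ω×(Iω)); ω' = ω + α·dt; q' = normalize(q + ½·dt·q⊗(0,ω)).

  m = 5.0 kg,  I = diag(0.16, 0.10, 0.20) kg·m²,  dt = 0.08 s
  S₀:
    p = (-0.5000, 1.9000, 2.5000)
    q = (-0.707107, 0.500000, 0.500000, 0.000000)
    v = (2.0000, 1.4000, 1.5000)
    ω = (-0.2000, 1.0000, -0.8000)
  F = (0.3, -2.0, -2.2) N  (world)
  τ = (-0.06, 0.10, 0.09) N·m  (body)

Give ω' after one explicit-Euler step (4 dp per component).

ω' = (-0.1900, 1.0851, -0.7688)

ω×(Iω) gyroscopic = (-0.0800, -0.0064, 0.0120)
angular accel α = (0.1250, 1.0640, 0.3900)
new body rate ω' = (-0.1900, 1.0851, -0.7688)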